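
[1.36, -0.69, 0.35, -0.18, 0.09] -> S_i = 1.36*(-0.51)^i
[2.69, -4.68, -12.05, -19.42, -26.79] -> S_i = 2.69 + -7.37*i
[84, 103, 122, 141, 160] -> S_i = 84 + 19*i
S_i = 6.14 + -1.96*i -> [6.14, 4.18, 2.22, 0.26, -1.7]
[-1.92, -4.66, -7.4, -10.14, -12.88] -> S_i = -1.92 + -2.74*i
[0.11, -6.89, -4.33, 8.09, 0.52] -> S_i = Random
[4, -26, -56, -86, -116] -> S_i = 4 + -30*i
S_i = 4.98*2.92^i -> [4.98, 14.54, 42.46, 123.99, 362.04]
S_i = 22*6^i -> [22, 132, 792, 4752, 28512]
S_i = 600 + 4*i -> [600, 604, 608, 612, 616]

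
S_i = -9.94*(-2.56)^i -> [-9.94, 25.45, -65.14, 166.77, -426.92]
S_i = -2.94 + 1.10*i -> [-2.94, -1.84, -0.74, 0.36, 1.46]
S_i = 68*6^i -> [68, 408, 2448, 14688, 88128]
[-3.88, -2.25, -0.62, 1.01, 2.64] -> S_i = -3.88 + 1.63*i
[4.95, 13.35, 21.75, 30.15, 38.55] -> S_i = 4.95 + 8.40*i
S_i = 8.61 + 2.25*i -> [8.61, 10.86, 13.11, 15.36, 17.61]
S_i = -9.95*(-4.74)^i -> [-9.95, 47.16, -223.55, 1059.64, -5022.69]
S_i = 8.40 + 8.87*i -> [8.4, 17.27, 26.14, 35.01, 43.88]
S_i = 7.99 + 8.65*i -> [7.99, 16.64, 25.29, 33.94, 42.59]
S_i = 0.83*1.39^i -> [0.83, 1.15, 1.6, 2.23, 3.1]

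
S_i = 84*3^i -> [84, 252, 756, 2268, 6804]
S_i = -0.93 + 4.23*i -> [-0.93, 3.3, 7.53, 11.76, 15.99]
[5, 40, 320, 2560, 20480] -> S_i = 5*8^i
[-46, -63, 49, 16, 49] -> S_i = Random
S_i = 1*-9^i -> [1, -9, 81, -729, 6561]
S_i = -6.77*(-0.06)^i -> [-6.77, 0.41, -0.02, 0.0, -0.0]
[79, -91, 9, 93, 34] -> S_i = Random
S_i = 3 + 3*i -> [3, 6, 9, 12, 15]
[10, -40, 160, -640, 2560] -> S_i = 10*-4^i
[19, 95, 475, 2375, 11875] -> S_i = 19*5^i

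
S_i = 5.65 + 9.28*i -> [5.65, 14.93, 24.21, 33.49, 42.77]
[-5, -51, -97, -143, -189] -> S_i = -5 + -46*i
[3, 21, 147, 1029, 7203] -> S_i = 3*7^i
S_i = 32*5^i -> [32, 160, 800, 4000, 20000]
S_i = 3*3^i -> [3, 9, 27, 81, 243]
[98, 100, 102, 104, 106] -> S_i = 98 + 2*i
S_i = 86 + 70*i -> [86, 156, 226, 296, 366]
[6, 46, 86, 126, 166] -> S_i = 6 + 40*i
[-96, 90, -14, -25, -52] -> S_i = Random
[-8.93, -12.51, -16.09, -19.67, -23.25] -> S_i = -8.93 + -3.58*i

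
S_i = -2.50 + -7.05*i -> [-2.5, -9.55, -16.6, -23.65, -30.7]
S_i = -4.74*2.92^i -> [-4.74, -13.84, -40.42, -118.01, -344.6]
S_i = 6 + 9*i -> [6, 15, 24, 33, 42]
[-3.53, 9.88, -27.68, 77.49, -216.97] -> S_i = -3.53*(-2.80)^i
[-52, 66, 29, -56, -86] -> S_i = Random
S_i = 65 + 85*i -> [65, 150, 235, 320, 405]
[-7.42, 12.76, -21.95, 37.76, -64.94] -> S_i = -7.42*(-1.72)^i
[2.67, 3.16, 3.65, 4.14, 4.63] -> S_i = 2.67 + 0.49*i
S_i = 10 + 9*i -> [10, 19, 28, 37, 46]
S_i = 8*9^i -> [8, 72, 648, 5832, 52488]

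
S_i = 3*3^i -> [3, 9, 27, 81, 243]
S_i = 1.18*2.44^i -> [1.18, 2.88, 7.03, 17.14, 41.83]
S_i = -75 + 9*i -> [-75, -66, -57, -48, -39]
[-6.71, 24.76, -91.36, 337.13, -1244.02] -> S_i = -6.71*(-3.69)^i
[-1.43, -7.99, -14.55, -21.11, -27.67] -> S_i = -1.43 + -6.56*i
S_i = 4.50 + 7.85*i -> [4.5, 12.35, 20.2, 28.05, 35.9]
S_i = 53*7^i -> [53, 371, 2597, 18179, 127253]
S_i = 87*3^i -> [87, 261, 783, 2349, 7047]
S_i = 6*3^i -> [6, 18, 54, 162, 486]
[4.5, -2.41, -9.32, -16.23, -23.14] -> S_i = 4.50 + -6.91*i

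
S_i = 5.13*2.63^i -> [5.13, 13.49, 35.48, 93.32, 245.44]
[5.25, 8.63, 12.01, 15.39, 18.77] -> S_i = 5.25 + 3.38*i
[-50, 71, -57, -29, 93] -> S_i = Random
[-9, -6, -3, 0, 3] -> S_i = -9 + 3*i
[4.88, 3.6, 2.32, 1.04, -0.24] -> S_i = 4.88 + -1.28*i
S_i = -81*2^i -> [-81, -162, -324, -648, -1296]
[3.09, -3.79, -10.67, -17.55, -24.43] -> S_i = 3.09 + -6.88*i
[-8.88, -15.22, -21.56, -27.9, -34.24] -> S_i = -8.88 + -6.34*i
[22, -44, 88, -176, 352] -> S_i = 22*-2^i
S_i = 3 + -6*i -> [3, -3, -9, -15, -21]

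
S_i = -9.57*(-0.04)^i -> [-9.57, 0.38, -0.02, 0.0, -0.0]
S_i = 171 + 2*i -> [171, 173, 175, 177, 179]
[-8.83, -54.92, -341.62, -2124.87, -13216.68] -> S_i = -8.83*6.22^i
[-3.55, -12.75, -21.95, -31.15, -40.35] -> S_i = -3.55 + -9.20*i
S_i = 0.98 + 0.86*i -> [0.98, 1.84, 2.7, 3.56, 4.42]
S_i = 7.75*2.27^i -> [7.75, 17.59, 39.93, 90.65, 205.78]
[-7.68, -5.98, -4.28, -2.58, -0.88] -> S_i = -7.68 + 1.70*i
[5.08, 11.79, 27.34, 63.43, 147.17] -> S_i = 5.08*2.32^i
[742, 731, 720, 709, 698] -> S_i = 742 + -11*i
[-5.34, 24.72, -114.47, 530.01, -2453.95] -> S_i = -5.34*(-4.63)^i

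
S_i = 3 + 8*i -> [3, 11, 19, 27, 35]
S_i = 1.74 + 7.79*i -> [1.74, 9.53, 17.32, 25.11, 32.9]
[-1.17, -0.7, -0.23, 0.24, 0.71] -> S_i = -1.17 + 0.47*i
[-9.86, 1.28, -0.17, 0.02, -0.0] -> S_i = -9.86*(-0.13)^i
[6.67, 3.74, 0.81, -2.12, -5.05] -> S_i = 6.67 + -2.93*i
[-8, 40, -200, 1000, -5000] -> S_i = -8*-5^i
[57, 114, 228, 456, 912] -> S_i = 57*2^i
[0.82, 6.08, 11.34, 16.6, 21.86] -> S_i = 0.82 + 5.26*i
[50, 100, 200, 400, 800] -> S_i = 50*2^i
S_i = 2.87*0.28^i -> [2.87, 0.8, 0.23, 0.06, 0.02]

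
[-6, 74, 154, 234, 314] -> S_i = -6 + 80*i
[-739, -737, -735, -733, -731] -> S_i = -739 + 2*i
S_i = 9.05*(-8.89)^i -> [9.05, -80.45, 715.24, -6358.49, 56526.96]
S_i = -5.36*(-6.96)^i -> [-5.36, 37.31, -259.65, 1807.14, -12577.71]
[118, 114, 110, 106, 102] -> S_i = 118 + -4*i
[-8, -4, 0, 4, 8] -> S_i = -8 + 4*i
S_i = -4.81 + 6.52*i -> [-4.81, 1.71, 8.23, 14.75, 21.27]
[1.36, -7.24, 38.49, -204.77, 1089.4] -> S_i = 1.36*(-5.32)^i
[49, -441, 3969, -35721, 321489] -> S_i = 49*-9^i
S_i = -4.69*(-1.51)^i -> [-4.69, 7.08, -10.69, 16.15, -24.38]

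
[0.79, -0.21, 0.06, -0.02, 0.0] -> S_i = 0.79*(-0.27)^i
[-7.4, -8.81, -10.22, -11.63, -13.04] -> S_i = -7.40 + -1.41*i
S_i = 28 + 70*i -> [28, 98, 168, 238, 308]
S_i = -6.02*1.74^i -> [-6.02, -10.47, -18.23, -31.71, -55.18]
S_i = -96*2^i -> [-96, -192, -384, -768, -1536]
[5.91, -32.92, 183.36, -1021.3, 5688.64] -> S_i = 5.91*(-5.57)^i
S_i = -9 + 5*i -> [-9, -4, 1, 6, 11]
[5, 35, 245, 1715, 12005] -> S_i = 5*7^i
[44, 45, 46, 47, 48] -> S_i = 44 + 1*i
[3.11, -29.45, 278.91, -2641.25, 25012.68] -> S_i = 3.11*(-9.47)^i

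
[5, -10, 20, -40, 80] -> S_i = 5*-2^i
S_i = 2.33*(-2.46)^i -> [2.33, -5.73, 14.1, -34.69, 85.33]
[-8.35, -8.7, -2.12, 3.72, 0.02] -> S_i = Random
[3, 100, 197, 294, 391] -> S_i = 3 + 97*i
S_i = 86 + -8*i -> [86, 78, 70, 62, 54]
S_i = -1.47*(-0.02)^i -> [-1.47, 0.03, -0.0, 0.0, -0.0]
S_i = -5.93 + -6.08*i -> [-5.93, -12.01, -18.09, -24.17, -30.25]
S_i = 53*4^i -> [53, 212, 848, 3392, 13568]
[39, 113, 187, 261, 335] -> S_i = 39 + 74*i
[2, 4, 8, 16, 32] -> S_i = 2*2^i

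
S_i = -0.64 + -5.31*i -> [-0.64, -5.95, -11.26, -16.57, -21.88]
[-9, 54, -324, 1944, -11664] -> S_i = -9*-6^i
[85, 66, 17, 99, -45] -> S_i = Random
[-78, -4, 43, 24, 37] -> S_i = Random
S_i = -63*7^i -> [-63, -441, -3087, -21609, -151263]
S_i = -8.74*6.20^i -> [-8.74, -54.19, -335.97, -2082.99, -12914.52]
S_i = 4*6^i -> [4, 24, 144, 864, 5184]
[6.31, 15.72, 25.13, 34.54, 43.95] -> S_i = 6.31 + 9.41*i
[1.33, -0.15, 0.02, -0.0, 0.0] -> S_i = 1.33*(-0.11)^i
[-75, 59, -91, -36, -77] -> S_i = Random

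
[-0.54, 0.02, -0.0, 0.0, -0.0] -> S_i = -0.54*(-0.03)^i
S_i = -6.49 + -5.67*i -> [-6.49, -12.16, -17.83, -23.5, -29.17]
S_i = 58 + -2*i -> [58, 56, 54, 52, 50]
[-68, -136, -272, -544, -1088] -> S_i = -68*2^i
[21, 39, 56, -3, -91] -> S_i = Random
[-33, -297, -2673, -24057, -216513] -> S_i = -33*9^i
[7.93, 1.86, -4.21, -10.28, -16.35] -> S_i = 7.93 + -6.07*i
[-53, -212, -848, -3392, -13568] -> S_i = -53*4^i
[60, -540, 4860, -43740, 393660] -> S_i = 60*-9^i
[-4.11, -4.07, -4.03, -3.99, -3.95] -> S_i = -4.11 + 0.04*i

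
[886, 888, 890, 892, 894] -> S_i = 886 + 2*i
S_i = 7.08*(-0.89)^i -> [7.08, -6.3, 5.61, -4.99, 4.44]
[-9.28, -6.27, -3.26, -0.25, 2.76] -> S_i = -9.28 + 3.01*i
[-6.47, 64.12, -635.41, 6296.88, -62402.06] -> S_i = -6.47*(-9.91)^i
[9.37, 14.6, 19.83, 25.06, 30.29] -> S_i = 9.37 + 5.23*i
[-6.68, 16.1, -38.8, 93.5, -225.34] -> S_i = -6.68*(-2.41)^i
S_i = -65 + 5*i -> [-65, -60, -55, -50, -45]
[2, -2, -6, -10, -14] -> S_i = 2 + -4*i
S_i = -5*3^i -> [-5, -15, -45, -135, -405]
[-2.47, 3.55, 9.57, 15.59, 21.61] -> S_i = -2.47 + 6.02*i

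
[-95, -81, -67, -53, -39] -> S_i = -95 + 14*i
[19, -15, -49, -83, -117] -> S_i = 19 + -34*i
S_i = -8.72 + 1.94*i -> [-8.72, -6.78, -4.84, -2.9, -0.96]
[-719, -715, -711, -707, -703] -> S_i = -719 + 4*i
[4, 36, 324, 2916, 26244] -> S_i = 4*9^i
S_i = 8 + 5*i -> [8, 13, 18, 23, 28]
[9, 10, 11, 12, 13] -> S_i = 9 + 1*i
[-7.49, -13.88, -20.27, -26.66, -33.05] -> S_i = -7.49 + -6.39*i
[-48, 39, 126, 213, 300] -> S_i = -48 + 87*i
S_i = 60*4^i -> [60, 240, 960, 3840, 15360]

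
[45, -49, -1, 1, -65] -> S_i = Random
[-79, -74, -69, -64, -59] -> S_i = -79 + 5*i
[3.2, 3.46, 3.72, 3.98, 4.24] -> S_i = 3.20 + 0.26*i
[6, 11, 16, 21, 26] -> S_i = 6 + 5*i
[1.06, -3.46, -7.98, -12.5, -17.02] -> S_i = 1.06 + -4.52*i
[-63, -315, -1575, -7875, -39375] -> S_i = -63*5^i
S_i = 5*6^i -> [5, 30, 180, 1080, 6480]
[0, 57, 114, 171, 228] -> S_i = 0 + 57*i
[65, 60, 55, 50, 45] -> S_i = 65 + -5*i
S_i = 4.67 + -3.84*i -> [4.67, 0.83, -3.01, -6.85, -10.69]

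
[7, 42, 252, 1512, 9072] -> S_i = 7*6^i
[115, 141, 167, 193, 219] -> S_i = 115 + 26*i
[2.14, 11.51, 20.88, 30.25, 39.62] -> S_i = 2.14 + 9.37*i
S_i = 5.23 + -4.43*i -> [5.23, 0.8, -3.63, -8.06, -12.49]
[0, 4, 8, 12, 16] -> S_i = 0 + 4*i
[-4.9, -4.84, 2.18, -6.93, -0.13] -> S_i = Random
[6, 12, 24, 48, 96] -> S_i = 6*2^i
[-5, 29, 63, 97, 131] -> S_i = -5 + 34*i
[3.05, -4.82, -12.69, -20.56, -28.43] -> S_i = 3.05 + -7.87*i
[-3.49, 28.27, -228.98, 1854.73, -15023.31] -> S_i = -3.49*(-8.10)^i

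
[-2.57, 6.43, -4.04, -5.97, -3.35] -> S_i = Random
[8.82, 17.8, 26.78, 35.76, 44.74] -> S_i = 8.82 + 8.98*i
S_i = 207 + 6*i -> [207, 213, 219, 225, 231]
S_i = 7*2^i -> [7, 14, 28, 56, 112]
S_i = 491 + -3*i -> [491, 488, 485, 482, 479]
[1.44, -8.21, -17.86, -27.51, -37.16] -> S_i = 1.44 + -9.65*i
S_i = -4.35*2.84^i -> [-4.35, -12.35, -35.09, -99.64, -282.98]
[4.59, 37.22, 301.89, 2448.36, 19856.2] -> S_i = 4.59*8.11^i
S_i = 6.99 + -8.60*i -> [6.99, -1.61, -10.21, -18.81, -27.41]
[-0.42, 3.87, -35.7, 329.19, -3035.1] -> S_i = -0.42*(-9.22)^i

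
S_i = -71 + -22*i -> [-71, -93, -115, -137, -159]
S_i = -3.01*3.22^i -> [-3.01, -9.69, -31.21, -100.49, -323.59]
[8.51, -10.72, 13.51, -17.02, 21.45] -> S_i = 8.51*(-1.26)^i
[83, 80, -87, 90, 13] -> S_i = Random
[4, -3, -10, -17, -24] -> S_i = 4 + -7*i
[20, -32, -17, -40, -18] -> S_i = Random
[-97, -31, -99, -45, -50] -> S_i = Random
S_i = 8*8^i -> [8, 64, 512, 4096, 32768]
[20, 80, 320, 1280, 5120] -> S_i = 20*4^i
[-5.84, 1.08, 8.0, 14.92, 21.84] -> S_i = -5.84 + 6.92*i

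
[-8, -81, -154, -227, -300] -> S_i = -8 + -73*i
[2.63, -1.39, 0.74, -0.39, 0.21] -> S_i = 2.63*(-0.53)^i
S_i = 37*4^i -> [37, 148, 592, 2368, 9472]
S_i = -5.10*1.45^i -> [-5.1, -7.4, -10.72, -15.55, -22.54]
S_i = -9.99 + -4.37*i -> [-9.99, -14.36, -18.73, -23.1, -27.47]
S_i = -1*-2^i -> [-1, 2, -4, 8, -16]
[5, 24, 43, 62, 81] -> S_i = 5 + 19*i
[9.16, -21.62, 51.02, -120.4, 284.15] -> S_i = 9.16*(-2.36)^i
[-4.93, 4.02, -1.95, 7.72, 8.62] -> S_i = Random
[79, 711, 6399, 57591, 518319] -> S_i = 79*9^i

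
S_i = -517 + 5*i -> [-517, -512, -507, -502, -497]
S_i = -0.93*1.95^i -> [-0.93, -1.81, -3.54, -6.9, -13.45]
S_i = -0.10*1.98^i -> [-0.1, -0.2, -0.39, -0.78, -1.54]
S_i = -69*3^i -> [-69, -207, -621, -1863, -5589]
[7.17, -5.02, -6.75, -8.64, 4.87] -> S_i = Random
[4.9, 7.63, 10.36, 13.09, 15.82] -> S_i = 4.90 + 2.73*i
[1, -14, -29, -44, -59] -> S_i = 1 + -15*i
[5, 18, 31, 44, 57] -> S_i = 5 + 13*i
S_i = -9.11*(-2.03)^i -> [-9.11, 18.49, -37.54, 76.21, -154.7]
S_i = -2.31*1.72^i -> [-2.31, -3.97, -6.83, -11.75, -20.22]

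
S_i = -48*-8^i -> [-48, 384, -3072, 24576, -196608]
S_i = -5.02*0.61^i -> [-5.02, -3.06, -1.87, -1.14, -0.7]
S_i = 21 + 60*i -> [21, 81, 141, 201, 261]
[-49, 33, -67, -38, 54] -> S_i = Random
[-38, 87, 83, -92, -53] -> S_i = Random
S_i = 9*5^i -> [9, 45, 225, 1125, 5625]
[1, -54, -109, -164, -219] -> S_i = 1 + -55*i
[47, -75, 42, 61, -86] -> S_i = Random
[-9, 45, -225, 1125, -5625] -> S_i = -9*-5^i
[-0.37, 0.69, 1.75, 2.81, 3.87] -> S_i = -0.37 + 1.06*i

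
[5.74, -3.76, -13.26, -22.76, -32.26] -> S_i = 5.74 + -9.50*i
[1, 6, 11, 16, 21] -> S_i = 1 + 5*i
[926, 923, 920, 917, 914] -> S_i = 926 + -3*i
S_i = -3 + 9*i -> [-3, 6, 15, 24, 33]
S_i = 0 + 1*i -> [0, 1, 2, 3, 4]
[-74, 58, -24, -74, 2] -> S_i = Random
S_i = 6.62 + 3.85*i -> [6.62, 10.47, 14.32, 18.17, 22.02]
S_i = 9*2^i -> [9, 18, 36, 72, 144]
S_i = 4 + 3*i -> [4, 7, 10, 13, 16]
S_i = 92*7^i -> [92, 644, 4508, 31556, 220892]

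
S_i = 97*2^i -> [97, 194, 388, 776, 1552]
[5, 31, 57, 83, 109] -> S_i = 5 + 26*i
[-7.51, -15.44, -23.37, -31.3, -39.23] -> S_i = -7.51 + -7.93*i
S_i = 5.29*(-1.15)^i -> [5.29, -6.08, 7.0, -8.05, 9.25]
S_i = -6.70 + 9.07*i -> [-6.7, 2.37, 11.44, 20.51, 29.58]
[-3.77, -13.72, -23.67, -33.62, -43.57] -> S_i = -3.77 + -9.95*i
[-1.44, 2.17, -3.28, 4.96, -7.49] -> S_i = -1.44*(-1.51)^i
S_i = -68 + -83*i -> [-68, -151, -234, -317, -400]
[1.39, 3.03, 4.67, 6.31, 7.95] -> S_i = 1.39 + 1.64*i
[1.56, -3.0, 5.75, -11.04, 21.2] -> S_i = 1.56*(-1.92)^i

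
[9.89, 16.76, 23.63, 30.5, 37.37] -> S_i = 9.89 + 6.87*i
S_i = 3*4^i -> [3, 12, 48, 192, 768]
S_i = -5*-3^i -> [-5, 15, -45, 135, -405]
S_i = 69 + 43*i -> [69, 112, 155, 198, 241]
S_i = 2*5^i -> [2, 10, 50, 250, 1250]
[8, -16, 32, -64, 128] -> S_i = 8*-2^i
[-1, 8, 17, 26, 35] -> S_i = -1 + 9*i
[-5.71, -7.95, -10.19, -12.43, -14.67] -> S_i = -5.71 + -2.24*i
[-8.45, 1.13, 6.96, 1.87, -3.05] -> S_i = Random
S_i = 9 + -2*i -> [9, 7, 5, 3, 1]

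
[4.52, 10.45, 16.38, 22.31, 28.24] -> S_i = 4.52 + 5.93*i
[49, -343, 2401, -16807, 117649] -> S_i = 49*-7^i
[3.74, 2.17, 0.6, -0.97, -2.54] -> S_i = 3.74 + -1.57*i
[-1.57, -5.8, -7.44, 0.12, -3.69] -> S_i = Random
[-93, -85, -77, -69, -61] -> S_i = -93 + 8*i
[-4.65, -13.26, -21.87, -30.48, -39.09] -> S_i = -4.65 + -8.61*i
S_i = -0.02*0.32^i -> [-0.02, -0.01, -0.0, -0.0, -0.0]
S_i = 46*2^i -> [46, 92, 184, 368, 736]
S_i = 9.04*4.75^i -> [9.04, 42.94, 203.96, 968.83, 4601.96]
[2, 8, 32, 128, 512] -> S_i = 2*4^i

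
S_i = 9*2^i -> [9, 18, 36, 72, 144]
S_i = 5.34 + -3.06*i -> [5.34, 2.28, -0.78, -3.84, -6.9]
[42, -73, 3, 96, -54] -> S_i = Random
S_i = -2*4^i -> [-2, -8, -32, -128, -512]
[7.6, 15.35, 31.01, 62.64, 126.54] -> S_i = 7.60*2.02^i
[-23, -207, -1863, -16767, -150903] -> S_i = -23*9^i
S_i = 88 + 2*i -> [88, 90, 92, 94, 96]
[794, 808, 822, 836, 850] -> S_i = 794 + 14*i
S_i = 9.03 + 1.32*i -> [9.03, 10.35, 11.67, 12.99, 14.31]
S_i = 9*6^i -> [9, 54, 324, 1944, 11664]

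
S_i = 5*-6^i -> [5, -30, 180, -1080, 6480]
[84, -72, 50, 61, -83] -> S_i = Random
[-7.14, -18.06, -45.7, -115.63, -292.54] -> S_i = -7.14*2.53^i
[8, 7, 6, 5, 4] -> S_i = 8 + -1*i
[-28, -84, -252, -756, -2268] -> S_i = -28*3^i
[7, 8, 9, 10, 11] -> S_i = 7 + 1*i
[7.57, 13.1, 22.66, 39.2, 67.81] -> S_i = 7.57*1.73^i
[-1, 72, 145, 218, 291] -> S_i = -1 + 73*i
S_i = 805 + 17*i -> [805, 822, 839, 856, 873]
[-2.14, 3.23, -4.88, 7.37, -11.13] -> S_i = -2.14*(-1.51)^i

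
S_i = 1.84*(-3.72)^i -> [1.84, -6.84, 25.46, -94.72, 352.36]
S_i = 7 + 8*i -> [7, 15, 23, 31, 39]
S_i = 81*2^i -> [81, 162, 324, 648, 1296]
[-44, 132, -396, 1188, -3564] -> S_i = -44*-3^i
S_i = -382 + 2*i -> [-382, -380, -378, -376, -374]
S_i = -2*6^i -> [-2, -12, -72, -432, -2592]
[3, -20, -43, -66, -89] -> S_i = 3 + -23*i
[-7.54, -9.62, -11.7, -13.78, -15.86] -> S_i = -7.54 + -2.08*i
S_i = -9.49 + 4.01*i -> [-9.49, -5.48, -1.47, 2.54, 6.55]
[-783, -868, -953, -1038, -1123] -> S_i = -783 + -85*i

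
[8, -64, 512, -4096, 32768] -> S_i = 8*-8^i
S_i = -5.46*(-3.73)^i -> [-5.46, 20.37, -75.96, 283.35, -1056.89]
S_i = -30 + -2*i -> [-30, -32, -34, -36, -38]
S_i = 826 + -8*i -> [826, 818, 810, 802, 794]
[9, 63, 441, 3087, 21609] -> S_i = 9*7^i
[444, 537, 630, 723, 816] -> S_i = 444 + 93*i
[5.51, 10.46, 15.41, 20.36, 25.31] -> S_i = 5.51 + 4.95*i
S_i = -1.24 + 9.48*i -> [-1.24, 8.24, 17.72, 27.2, 36.68]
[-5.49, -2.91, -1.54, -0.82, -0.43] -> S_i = -5.49*0.53^i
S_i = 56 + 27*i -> [56, 83, 110, 137, 164]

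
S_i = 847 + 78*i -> [847, 925, 1003, 1081, 1159]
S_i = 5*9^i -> [5, 45, 405, 3645, 32805]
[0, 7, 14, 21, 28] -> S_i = 0 + 7*i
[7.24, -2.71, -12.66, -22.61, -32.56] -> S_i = 7.24 + -9.95*i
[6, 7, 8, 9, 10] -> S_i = 6 + 1*i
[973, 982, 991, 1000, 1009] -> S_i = 973 + 9*i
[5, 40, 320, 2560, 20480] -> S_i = 5*8^i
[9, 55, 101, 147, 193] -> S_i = 9 + 46*i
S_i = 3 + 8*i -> [3, 11, 19, 27, 35]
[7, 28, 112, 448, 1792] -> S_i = 7*4^i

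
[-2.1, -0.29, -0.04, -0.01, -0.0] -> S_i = -2.10*0.14^i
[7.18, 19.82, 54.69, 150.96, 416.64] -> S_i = 7.18*2.76^i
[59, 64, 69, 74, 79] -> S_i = 59 + 5*i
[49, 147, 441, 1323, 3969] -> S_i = 49*3^i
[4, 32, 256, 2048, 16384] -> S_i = 4*8^i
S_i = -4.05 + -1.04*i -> [-4.05, -5.09, -6.13, -7.17, -8.21]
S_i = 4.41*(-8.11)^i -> [4.41, -35.77, 290.05, -2352.35, 19077.52]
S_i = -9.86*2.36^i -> [-9.86, -23.27, -54.92, -129.6, -305.86]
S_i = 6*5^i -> [6, 30, 150, 750, 3750]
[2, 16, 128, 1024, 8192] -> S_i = 2*8^i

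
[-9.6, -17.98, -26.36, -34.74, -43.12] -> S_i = -9.60 + -8.38*i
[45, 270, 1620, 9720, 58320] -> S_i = 45*6^i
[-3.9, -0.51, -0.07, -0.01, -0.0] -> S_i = -3.90*0.13^i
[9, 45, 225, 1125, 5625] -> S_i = 9*5^i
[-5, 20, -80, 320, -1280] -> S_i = -5*-4^i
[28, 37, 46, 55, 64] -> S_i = 28 + 9*i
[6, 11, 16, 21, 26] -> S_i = 6 + 5*i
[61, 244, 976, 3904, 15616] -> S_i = 61*4^i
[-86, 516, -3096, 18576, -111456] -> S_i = -86*-6^i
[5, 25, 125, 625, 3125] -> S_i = 5*5^i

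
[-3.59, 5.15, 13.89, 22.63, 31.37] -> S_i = -3.59 + 8.74*i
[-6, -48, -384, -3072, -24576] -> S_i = -6*8^i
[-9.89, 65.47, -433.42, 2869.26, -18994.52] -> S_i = -9.89*(-6.62)^i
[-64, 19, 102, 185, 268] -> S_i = -64 + 83*i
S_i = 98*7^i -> [98, 686, 4802, 33614, 235298]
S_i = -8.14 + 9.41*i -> [-8.14, 1.27, 10.68, 20.09, 29.5]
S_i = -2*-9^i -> [-2, 18, -162, 1458, -13122]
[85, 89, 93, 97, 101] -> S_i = 85 + 4*i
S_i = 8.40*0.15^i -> [8.4, 1.26, 0.19, 0.03, 0.0]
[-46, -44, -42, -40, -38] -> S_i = -46 + 2*i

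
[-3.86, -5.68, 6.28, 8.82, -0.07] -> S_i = Random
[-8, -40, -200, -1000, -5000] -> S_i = -8*5^i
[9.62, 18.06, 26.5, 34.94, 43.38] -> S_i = 9.62 + 8.44*i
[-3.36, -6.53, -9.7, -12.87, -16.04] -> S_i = -3.36 + -3.17*i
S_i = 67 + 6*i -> [67, 73, 79, 85, 91]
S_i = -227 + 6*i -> [-227, -221, -215, -209, -203]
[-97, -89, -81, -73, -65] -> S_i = -97 + 8*i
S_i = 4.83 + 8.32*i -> [4.83, 13.15, 21.47, 29.79, 38.11]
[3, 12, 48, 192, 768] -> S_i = 3*4^i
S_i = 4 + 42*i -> [4, 46, 88, 130, 172]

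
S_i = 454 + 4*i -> [454, 458, 462, 466, 470]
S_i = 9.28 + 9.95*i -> [9.28, 19.23, 29.18, 39.13, 49.08]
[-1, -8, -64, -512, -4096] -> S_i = -1*8^i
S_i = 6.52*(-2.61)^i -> [6.52, -17.02, 44.41, -115.92, 302.56]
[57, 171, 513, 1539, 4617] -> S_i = 57*3^i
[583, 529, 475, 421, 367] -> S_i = 583 + -54*i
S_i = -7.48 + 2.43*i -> [-7.48, -5.05, -2.62, -0.19, 2.24]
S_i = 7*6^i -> [7, 42, 252, 1512, 9072]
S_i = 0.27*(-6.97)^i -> [0.27, -1.88, 13.12, -91.42, 637.23]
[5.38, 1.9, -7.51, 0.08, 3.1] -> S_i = Random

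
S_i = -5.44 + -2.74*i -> [-5.44, -8.18, -10.92, -13.66, -16.4]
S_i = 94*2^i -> [94, 188, 376, 752, 1504]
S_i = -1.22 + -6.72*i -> [-1.22, -7.94, -14.66, -21.38, -28.1]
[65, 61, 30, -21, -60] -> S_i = Random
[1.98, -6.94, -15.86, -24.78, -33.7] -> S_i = 1.98 + -8.92*i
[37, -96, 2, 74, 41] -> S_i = Random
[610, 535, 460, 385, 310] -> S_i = 610 + -75*i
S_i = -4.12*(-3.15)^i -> [-4.12, 12.98, -40.88, 128.77, -405.64]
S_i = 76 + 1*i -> [76, 77, 78, 79, 80]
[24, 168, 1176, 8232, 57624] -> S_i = 24*7^i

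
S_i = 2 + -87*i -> [2, -85, -172, -259, -346]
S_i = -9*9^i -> [-9, -81, -729, -6561, -59049]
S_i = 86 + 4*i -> [86, 90, 94, 98, 102]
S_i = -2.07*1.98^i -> [-2.07, -4.1, -8.12, -16.07, -31.81]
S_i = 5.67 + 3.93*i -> [5.67, 9.6, 13.53, 17.46, 21.39]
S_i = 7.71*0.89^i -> [7.71, 6.86, 6.11, 5.44, 4.84]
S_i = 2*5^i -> [2, 10, 50, 250, 1250]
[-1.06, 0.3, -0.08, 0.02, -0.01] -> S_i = -1.06*(-0.28)^i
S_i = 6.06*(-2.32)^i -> [6.06, -14.06, 32.62, -75.67, 175.56]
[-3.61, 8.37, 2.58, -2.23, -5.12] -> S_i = Random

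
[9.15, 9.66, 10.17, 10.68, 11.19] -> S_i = 9.15 + 0.51*i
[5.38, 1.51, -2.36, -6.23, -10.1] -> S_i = 5.38 + -3.87*i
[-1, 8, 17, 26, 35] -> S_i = -1 + 9*i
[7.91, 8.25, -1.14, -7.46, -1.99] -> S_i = Random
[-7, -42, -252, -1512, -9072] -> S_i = -7*6^i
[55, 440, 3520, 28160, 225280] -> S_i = 55*8^i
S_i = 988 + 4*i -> [988, 992, 996, 1000, 1004]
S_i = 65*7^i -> [65, 455, 3185, 22295, 156065]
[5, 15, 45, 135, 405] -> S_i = 5*3^i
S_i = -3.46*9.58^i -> [-3.46, -33.15, -317.55, -3042.09, -29143.26]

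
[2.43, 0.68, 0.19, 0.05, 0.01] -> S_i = 2.43*0.28^i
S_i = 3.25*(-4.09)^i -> [3.25, -13.29, 54.37, -222.36, 909.45]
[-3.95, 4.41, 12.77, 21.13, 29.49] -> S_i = -3.95 + 8.36*i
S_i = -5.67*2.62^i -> [-5.67, -14.86, -38.92, -101.97, -267.17]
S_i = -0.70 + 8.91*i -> [-0.7, 8.21, 17.12, 26.03, 34.94]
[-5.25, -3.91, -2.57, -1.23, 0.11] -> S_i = -5.25 + 1.34*i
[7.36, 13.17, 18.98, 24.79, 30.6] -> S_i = 7.36 + 5.81*i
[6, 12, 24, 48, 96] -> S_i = 6*2^i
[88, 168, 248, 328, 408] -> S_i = 88 + 80*i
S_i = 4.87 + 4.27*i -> [4.87, 9.14, 13.41, 17.68, 21.95]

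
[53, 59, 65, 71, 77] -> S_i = 53 + 6*i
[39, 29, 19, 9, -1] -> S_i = 39 + -10*i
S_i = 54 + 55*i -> [54, 109, 164, 219, 274]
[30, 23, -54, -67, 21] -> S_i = Random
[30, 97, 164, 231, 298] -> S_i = 30 + 67*i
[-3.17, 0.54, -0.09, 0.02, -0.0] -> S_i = -3.17*(-0.17)^i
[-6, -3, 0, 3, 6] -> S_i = -6 + 3*i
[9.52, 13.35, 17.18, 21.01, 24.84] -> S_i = 9.52 + 3.83*i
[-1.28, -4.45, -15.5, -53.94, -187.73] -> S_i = -1.28*3.48^i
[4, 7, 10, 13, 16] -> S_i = 4 + 3*i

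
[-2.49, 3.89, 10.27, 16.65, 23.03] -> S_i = -2.49 + 6.38*i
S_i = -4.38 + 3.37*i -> [-4.38, -1.01, 2.36, 5.73, 9.1]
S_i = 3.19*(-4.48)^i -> [3.19, -14.29, 64.02, -286.83, 1285.0]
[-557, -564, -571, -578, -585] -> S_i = -557 + -7*i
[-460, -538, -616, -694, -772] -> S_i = -460 + -78*i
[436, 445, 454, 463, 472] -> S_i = 436 + 9*i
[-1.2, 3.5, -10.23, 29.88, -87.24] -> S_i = -1.20*(-2.92)^i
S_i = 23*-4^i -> [23, -92, 368, -1472, 5888]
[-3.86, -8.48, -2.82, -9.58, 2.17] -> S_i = Random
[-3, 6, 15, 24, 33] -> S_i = -3 + 9*i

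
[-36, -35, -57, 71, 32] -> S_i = Random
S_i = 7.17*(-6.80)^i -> [7.17, -48.76, 331.54, -2254.48, 15330.45]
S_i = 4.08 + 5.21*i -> [4.08, 9.29, 14.5, 19.71, 24.92]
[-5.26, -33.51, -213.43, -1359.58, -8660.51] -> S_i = -5.26*6.37^i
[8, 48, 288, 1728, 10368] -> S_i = 8*6^i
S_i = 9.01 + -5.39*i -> [9.01, 3.62, -1.77, -7.16, -12.55]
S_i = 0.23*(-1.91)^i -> [0.23, -0.44, 0.84, -1.6, 3.06]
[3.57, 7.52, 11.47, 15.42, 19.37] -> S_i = 3.57 + 3.95*i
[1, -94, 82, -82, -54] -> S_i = Random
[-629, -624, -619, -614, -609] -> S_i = -629 + 5*i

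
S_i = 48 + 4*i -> [48, 52, 56, 60, 64]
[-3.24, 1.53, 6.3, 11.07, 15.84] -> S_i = -3.24 + 4.77*i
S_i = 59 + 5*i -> [59, 64, 69, 74, 79]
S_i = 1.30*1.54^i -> [1.3, 2.0, 3.08, 4.75, 7.31]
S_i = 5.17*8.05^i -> [5.17, 41.62, 335.03, 2696.98, 21710.71]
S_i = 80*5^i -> [80, 400, 2000, 10000, 50000]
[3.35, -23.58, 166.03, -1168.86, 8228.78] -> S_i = 3.35*(-7.04)^i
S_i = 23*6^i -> [23, 138, 828, 4968, 29808]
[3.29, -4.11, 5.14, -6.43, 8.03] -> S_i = 3.29*(-1.25)^i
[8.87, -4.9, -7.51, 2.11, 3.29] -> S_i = Random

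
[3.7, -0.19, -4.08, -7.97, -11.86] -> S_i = 3.70 + -3.89*i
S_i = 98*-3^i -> [98, -294, 882, -2646, 7938]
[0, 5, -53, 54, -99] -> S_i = Random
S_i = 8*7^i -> [8, 56, 392, 2744, 19208]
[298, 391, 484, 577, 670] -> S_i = 298 + 93*i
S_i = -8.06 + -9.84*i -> [-8.06, -17.9, -27.74, -37.58, -47.42]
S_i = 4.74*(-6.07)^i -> [4.74, -28.77, 174.64, -1060.09, 6434.77]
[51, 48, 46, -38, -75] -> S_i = Random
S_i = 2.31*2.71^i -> [2.31, 6.26, 16.96, 45.97, 124.59]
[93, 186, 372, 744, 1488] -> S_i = 93*2^i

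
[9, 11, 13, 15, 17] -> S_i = 9 + 2*i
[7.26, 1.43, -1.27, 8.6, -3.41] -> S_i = Random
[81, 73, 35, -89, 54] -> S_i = Random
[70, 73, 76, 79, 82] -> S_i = 70 + 3*i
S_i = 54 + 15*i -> [54, 69, 84, 99, 114]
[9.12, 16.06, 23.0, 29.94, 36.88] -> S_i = 9.12 + 6.94*i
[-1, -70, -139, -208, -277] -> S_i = -1 + -69*i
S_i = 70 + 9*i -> [70, 79, 88, 97, 106]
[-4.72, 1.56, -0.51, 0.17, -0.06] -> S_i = -4.72*(-0.33)^i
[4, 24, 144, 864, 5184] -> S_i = 4*6^i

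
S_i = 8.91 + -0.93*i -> [8.91, 7.98, 7.05, 6.12, 5.19]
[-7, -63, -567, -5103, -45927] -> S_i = -7*9^i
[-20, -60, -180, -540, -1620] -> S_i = -20*3^i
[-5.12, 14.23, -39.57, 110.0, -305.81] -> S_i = -5.12*(-2.78)^i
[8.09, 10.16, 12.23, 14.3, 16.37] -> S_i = 8.09 + 2.07*i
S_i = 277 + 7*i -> [277, 284, 291, 298, 305]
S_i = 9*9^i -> [9, 81, 729, 6561, 59049]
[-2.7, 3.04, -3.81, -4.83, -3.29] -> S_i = Random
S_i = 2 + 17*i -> [2, 19, 36, 53, 70]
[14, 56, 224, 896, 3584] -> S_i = 14*4^i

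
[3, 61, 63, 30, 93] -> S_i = Random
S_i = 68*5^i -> [68, 340, 1700, 8500, 42500]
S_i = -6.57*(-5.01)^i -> [-6.57, 32.92, -164.91, 826.19, -4139.2]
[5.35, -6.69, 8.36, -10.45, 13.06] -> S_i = 5.35*(-1.25)^i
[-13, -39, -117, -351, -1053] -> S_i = -13*3^i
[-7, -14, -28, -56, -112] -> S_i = -7*2^i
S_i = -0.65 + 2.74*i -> [-0.65, 2.09, 4.83, 7.57, 10.31]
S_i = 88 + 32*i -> [88, 120, 152, 184, 216]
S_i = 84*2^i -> [84, 168, 336, 672, 1344]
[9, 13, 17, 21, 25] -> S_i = 9 + 4*i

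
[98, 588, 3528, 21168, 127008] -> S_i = 98*6^i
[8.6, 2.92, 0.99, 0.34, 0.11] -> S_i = 8.60*0.34^i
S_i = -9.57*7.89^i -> [-9.57, -75.51, -595.75, -4700.49, -37086.85]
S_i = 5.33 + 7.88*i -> [5.33, 13.21, 21.09, 28.97, 36.85]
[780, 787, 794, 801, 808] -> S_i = 780 + 7*i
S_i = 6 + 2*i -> [6, 8, 10, 12, 14]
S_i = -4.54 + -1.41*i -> [-4.54, -5.95, -7.36, -8.77, -10.18]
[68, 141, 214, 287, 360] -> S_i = 68 + 73*i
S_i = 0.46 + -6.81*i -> [0.46, -6.35, -13.16, -19.97, -26.78]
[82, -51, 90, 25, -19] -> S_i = Random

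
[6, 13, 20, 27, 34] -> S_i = 6 + 7*i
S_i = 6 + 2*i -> [6, 8, 10, 12, 14]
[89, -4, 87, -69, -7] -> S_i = Random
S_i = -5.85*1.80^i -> [-5.85, -10.53, -18.95, -34.12, -61.41]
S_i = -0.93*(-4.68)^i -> [-0.93, 4.35, -20.37, 95.33, -446.14]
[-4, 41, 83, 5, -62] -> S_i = Random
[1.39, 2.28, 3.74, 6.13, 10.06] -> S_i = 1.39*1.64^i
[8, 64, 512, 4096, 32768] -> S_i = 8*8^i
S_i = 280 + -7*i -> [280, 273, 266, 259, 252]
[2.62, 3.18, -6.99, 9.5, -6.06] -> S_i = Random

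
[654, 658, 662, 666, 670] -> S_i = 654 + 4*i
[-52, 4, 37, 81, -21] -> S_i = Random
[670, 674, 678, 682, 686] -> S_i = 670 + 4*i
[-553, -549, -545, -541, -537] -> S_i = -553 + 4*i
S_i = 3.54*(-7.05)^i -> [3.54, -24.96, 175.95, -1240.43, 8745.0]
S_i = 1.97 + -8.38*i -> [1.97, -6.41, -14.79, -23.17, -31.55]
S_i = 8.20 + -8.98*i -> [8.2, -0.78, -9.76, -18.74, -27.72]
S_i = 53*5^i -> [53, 265, 1325, 6625, 33125]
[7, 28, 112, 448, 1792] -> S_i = 7*4^i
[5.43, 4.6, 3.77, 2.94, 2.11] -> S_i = 5.43 + -0.83*i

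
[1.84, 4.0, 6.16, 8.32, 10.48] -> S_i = 1.84 + 2.16*i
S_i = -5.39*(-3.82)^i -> [-5.39, 20.59, -78.65, 300.45, -1147.74]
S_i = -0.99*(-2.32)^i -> [-0.99, 2.3, -5.33, 12.36, -28.68]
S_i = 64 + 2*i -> [64, 66, 68, 70, 72]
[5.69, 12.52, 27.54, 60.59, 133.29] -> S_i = 5.69*2.20^i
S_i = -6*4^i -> [-6, -24, -96, -384, -1536]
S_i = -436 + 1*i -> [-436, -435, -434, -433, -432]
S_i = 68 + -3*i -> [68, 65, 62, 59, 56]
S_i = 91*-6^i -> [91, -546, 3276, -19656, 117936]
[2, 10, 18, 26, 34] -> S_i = 2 + 8*i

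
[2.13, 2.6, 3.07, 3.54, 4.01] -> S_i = 2.13 + 0.47*i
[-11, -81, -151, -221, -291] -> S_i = -11 + -70*i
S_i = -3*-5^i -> [-3, 15, -75, 375, -1875]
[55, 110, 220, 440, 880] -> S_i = 55*2^i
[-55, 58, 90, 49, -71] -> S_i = Random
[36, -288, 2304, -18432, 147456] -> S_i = 36*-8^i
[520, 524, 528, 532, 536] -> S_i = 520 + 4*i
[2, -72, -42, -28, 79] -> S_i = Random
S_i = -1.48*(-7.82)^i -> [-1.48, 11.57, -90.51, 707.75, -5534.63]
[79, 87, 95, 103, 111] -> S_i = 79 + 8*i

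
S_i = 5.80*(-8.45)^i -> [5.8, -49.01, 414.13, -3499.44, 29570.24]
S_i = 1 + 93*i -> [1, 94, 187, 280, 373]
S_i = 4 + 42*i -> [4, 46, 88, 130, 172]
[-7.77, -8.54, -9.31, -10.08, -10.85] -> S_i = -7.77 + -0.77*i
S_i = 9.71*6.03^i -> [9.71, 58.55, 353.06, 2128.98, 12837.74]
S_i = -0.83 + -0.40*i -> [-0.83, -1.23, -1.63, -2.03, -2.43]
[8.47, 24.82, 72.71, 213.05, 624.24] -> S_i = 8.47*2.93^i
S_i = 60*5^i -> [60, 300, 1500, 7500, 37500]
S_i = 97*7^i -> [97, 679, 4753, 33271, 232897]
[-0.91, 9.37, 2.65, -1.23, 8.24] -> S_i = Random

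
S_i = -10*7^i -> [-10, -70, -490, -3430, -24010]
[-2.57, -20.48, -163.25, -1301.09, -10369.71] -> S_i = -2.57*7.97^i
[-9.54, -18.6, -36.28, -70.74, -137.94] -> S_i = -9.54*1.95^i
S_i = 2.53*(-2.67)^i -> [2.53, -6.76, 18.04, -48.16, 128.58]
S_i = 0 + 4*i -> [0, 4, 8, 12, 16]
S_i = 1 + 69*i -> [1, 70, 139, 208, 277]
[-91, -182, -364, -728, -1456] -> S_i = -91*2^i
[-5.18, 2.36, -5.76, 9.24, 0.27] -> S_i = Random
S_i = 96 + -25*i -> [96, 71, 46, 21, -4]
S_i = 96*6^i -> [96, 576, 3456, 20736, 124416]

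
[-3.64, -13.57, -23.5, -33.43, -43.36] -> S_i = -3.64 + -9.93*i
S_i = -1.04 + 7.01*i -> [-1.04, 5.97, 12.98, 19.99, 27.0]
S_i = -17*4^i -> [-17, -68, -272, -1088, -4352]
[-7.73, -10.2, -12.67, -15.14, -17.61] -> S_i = -7.73 + -2.47*i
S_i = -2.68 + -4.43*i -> [-2.68, -7.11, -11.54, -15.97, -20.4]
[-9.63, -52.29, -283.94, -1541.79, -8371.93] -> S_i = -9.63*5.43^i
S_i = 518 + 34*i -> [518, 552, 586, 620, 654]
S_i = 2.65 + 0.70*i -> [2.65, 3.35, 4.05, 4.75, 5.45]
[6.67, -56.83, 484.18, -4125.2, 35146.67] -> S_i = 6.67*(-8.52)^i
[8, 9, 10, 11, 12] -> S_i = 8 + 1*i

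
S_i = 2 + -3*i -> [2, -1, -4, -7, -10]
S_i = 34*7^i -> [34, 238, 1666, 11662, 81634]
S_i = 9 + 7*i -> [9, 16, 23, 30, 37]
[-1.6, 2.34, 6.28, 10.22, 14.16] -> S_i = -1.60 + 3.94*i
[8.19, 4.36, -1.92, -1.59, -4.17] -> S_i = Random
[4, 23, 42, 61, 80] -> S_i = 4 + 19*i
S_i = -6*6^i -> [-6, -36, -216, -1296, -7776]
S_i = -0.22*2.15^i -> [-0.22, -0.47, -1.02, -2.19, -4.7]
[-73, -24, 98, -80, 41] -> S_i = Random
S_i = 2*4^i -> [2, 8, 32, 128, 512]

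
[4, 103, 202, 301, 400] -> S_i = 4 + 99*i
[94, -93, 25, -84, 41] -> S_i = Random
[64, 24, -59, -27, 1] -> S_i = Random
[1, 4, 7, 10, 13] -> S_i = 1 + 3*i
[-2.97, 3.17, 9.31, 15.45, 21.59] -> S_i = -2.97 + 6.14*i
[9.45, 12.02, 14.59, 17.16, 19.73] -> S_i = 9.45 + 2.57*i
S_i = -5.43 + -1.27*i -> [-5.43, -6.7, -7.97, -9.24, -10.51]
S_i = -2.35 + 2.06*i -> [-2.35, -0.29, 1.77, 3.83, 5.89]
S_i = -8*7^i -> [-8, -56, -392, -2744, -19208]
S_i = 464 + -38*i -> [464, 426, 388, 350, 312]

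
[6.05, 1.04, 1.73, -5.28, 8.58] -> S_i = Random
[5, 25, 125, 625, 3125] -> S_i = 5*5^i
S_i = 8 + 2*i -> [8, 10, 12, 14, 16]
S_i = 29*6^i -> [29, 174, 1044, 6264, 37584]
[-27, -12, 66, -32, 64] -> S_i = Random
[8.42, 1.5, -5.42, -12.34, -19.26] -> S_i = 8.42 + -6.92*i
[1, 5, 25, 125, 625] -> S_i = 1*5^i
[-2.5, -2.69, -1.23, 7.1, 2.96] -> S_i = Random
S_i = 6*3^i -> [6, 18, 54, 162, 486]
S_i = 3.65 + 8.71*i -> [3.65, 12.36, 21.07, 29.78, 38.49]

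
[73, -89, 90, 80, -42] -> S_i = Random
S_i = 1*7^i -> [1, 7, 49, 343, 2401]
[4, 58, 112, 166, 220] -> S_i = 4 + 54*i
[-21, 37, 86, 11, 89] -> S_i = Random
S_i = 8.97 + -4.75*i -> [8.97, 4.22, -0.53, -5.28, -10.03]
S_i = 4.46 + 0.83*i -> [4.46, 5.29, 6.12, 6.95, 7.78]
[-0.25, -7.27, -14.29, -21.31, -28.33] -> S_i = -0.25 + -7.02*i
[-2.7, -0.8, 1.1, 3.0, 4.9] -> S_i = -2.70 + 1.90*i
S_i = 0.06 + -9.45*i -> [0.06, -9.39, -18.84, -28.29, -37.74]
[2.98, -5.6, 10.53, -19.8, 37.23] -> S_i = 2.98*(-1.88)^i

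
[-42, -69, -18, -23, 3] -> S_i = Random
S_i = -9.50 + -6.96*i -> [-9.5, -16.46, -23.42, -30.38, -37.34]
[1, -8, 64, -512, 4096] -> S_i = 1*-8^i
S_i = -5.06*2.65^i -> [-5.06, -13.41, -35.53, -94.16, -249.54]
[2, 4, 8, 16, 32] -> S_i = 2*2^i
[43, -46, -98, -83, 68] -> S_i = Random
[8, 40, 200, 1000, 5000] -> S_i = 8*5^i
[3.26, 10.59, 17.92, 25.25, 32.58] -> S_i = 3.26 + 7.33*i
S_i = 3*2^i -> [3, 6, 12, 24, 48]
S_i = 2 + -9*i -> [2, -7, -16, -25, -34]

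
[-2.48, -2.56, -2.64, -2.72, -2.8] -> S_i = -2.48 + -0.08*i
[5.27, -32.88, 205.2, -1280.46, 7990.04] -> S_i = 5.27*(-6.24)^i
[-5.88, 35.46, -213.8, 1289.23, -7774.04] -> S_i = -5.88*(-6.03)^i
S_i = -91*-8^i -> [-91, 728, -5824, 46592, -372736]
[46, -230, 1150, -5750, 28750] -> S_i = 46*-5^i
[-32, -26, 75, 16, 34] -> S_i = Random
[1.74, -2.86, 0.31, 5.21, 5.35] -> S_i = Random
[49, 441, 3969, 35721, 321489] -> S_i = 49*9^i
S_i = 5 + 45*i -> [5, 50, 95, 140, 185]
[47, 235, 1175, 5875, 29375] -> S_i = 47*5^i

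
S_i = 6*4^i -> [6, 24, 96, 384, 1536]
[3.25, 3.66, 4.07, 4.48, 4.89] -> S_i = 3.25 + 0.41*i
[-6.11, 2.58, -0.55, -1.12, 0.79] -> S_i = Random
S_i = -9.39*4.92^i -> [-9.39, -46.2, -227.3, -1118.31, -5502.07]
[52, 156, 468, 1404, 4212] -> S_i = 52*3^i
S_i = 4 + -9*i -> [4, -5, -14, -23, -32]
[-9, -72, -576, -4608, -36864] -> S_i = -9*8^i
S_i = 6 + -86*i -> [6, -80, -166, -252, -338]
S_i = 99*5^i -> [99, 495, 2475, 12375, 61875]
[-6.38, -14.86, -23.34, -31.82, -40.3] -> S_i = -6.38 + -8.48*i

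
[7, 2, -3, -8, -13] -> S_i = 7 + -5*i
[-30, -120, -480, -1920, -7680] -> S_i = -30*4^i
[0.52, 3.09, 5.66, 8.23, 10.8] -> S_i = 0.52 + 2.57*i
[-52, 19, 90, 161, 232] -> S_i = -52 + 71*i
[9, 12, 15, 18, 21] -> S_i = 9 + 3*i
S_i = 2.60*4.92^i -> [2.6, 12.79, 62.94, 309.65, 1523.47]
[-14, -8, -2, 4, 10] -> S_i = -14 + 6*i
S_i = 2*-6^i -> [2, -12, 72, -432, 2592]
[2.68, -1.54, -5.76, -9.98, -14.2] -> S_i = 2.68 + -4.22*i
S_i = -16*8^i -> [-16, -128, -1024, -8192, -65536]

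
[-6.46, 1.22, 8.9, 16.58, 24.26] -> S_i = -6.46 + 7.68*i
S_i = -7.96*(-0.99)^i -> [-7.96, 7.88, -7.8, 7.72, -7.65]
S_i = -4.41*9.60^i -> [-4.41, -42.34, -406.43, -3901.69, -37456.18]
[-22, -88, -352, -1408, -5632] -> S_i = -22*4^i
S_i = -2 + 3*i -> [-2, 1, 4, 7, 10]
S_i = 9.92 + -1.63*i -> [9.92, 8.29, 6.66, 5.03, 3.4]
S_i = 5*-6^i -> [5, -30, 180, -1080, 6480]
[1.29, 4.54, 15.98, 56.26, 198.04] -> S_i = 1.29*3.52^i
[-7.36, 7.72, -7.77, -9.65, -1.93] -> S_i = Random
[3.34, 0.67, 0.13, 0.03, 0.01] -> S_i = 3.34*0.20^i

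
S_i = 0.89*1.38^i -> [0.89, 1.23, 1.69, 2.34, 3.23]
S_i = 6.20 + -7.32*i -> [6.2, -1.12, -8.44, -15.76, -23.08]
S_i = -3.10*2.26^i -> [-3.1, -7.01, -15.83, -35.78, -80.87]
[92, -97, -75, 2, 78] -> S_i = Random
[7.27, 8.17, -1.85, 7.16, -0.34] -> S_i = Random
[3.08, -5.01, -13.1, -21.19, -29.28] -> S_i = 3.08 + -8.09*i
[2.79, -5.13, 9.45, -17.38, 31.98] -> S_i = 2.79*(-1.84)^i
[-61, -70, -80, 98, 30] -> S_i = Random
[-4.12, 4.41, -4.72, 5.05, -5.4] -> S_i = -4.12*(-1.07)^i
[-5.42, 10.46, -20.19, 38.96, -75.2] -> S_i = -5.42*(-1.93)^i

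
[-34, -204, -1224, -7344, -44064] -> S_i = -34*6^i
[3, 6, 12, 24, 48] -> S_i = 3*2^i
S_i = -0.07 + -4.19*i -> [-0.07, -4.26, -8.45, -12.64, -16.83]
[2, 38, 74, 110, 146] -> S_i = 2 + 36*i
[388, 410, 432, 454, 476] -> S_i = 388 + 22*i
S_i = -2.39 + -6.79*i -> [-2.39, -9.18, -15.97, -22.76, -29.55]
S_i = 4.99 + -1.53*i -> [4.99, 3.46, 1.93, 0.4, -1.13]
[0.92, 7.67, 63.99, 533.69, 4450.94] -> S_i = 0.92*8.34^i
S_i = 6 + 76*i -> [6, 82, 158, 234, 310]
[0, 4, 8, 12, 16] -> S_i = 0 + 4*i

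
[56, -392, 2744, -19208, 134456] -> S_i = 56*-7^i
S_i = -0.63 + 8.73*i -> [-0.63, 8.1, 16.83, 25.56, 34.29]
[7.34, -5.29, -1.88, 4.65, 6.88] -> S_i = Random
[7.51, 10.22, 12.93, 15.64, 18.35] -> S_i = 7.51 + 2.71*i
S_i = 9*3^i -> [9, 27, 81, 243, 729]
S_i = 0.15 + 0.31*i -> [0.15, 0.46, 0.77, 1.08, 1.39]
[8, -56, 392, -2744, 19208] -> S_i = 8*-7^i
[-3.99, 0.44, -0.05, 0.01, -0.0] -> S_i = -3.99*(-0.11)^i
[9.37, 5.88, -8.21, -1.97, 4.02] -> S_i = Random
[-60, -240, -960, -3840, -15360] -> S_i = -60*4^i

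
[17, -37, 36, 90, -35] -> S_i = Random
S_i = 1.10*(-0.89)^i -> [1.1, -0.98, 0.87, -0.78, 0.69]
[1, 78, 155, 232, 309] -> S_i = 1 + 77*i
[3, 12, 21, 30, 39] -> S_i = 3 + 9*i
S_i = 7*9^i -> [7, 63, 567, 5103, 45927]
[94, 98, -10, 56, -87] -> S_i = Random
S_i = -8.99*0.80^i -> [-8.99, -7.19, -5.75, -4.6, -3.68]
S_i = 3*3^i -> [3, 9, 27, 81, 243]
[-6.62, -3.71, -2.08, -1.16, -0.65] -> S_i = -6.62*0.56^i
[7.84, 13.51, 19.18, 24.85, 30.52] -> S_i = 7.84 + 5.67*i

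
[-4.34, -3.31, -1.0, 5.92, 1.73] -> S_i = Random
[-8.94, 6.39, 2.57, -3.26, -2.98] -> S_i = Random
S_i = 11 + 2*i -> [11, 13, 15, 17, 19]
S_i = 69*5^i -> [69, 345, 1725, 8625, 43125]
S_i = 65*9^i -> [65, 585, 5265, 47385, 426465]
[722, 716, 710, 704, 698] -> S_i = 722 + -6*i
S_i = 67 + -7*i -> [67, 60, 53, 46, 39]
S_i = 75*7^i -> [75, 525, 3675, 25725, 180075]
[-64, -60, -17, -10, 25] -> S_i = Random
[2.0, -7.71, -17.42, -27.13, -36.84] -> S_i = 2.00 + -9.71*i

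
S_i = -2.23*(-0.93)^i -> [-2.23, 2.07, -1.93, 1.79, -1.67]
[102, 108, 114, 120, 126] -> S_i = 102 + 6*i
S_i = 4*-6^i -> [4, -24, 144, -864, 5184]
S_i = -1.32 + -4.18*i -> [-1.32, -5.5, -9.68, -13.86, -18.04]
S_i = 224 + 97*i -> [224, 321, 418, 515, 612]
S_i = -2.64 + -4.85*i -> [-2.64, -7.49, -12.34, -17.19, -22.04]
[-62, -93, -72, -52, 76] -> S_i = Random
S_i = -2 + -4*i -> [-2, -6, -10, -14, -18]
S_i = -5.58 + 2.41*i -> [-5.58, -3.17, -0.76, 1.65, 4.06]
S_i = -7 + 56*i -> [-7, 49, 105, 161, 217]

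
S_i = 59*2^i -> [59, 118, 236, 472, 944]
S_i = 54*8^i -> [54, 432, 3456, 27648, 221184]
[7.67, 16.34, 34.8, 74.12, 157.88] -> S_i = 7.67*2.13^i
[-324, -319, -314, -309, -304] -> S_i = -324 + 5*i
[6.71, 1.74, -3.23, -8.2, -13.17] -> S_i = 6.71 + -4.97*i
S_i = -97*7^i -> [-97, -679, -4753, -33271, -232897]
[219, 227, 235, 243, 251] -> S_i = 219 + 8*i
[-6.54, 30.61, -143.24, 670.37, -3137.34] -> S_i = -6.54*(-4.68)^i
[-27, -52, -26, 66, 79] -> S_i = Random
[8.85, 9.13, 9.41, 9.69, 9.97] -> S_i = 8.85 + 0.28*i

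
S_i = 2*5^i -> [2, 10, 50, 250, 1250]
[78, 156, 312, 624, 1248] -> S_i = 78*2^i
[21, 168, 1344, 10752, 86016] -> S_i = 21*8^i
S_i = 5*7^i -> [5, 35, 245, 1715, 12005]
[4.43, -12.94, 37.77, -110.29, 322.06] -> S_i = 4.43*(-2.92)^i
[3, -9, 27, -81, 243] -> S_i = 3*-3^i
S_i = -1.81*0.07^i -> [-1.81, -0.13, -0.01, -0.0, -0.0]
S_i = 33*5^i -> [33, 165, 825, 4125, 20625]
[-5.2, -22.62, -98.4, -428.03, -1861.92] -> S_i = -5.20*4.35^i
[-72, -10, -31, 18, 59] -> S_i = Random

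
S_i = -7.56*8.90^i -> [-7.56, -67.28, -598.83, -5329.57, -47433.13]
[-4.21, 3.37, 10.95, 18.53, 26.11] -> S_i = -4.21 + 7.58*i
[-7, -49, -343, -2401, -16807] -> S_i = -7*7^i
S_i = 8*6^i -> [8, 48, 288, 1728, 10368]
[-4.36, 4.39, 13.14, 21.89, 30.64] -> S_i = -4.36 + 8.75*i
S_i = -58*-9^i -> [-58, 522, -4698, 42282, -380538]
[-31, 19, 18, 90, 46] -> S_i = Random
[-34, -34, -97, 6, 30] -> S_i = Random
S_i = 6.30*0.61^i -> [6.3, 3.84, 2.34, 1.43, 0.87]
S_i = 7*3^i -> [7, 21, 63, 189, 567]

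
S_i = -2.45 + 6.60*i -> [-2.45, 4.15, 10.75, 17.35, 23.95]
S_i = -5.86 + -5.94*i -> [-5.86, -11.8, -17.74, -23.68, -29.62]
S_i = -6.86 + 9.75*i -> [-6.86, 2.89, 12.64, 22.39, 32.14]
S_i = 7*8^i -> [7, 56, 448, 3584, 28672]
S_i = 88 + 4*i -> [88, 92, 96, 100, 104]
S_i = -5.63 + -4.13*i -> [-5.63, -9.76, -13.89, -18.02, -22.15]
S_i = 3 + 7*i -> [3, 10, 17, 24, 31]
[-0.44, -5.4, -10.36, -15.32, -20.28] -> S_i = -0.44 + -4.96*i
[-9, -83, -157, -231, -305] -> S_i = -9 + -74*i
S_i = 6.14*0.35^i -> [6.14, 2.15, 0.75, 0.26, 0.09]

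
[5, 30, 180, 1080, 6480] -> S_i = 5*6^i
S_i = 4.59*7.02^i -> [4.59, 32.22, 226.2, 1587.9, 11147.08]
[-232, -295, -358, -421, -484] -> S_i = -232 + -63*i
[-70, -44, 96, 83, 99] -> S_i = Random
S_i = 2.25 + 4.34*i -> [2.25, 6.59, 10.93, 15.27, 19.61]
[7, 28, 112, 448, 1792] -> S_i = 7*4^i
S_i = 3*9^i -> [3, 27, 243, 2187, 19683]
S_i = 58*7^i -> [58, 406, 2842, 19894, 139258]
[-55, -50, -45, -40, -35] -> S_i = -55 + 5*i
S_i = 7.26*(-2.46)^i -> [7.26, -17.86, 43.93, -108.08, 265.87]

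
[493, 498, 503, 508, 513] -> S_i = 493 + 5*i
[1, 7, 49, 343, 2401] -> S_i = 1*7^i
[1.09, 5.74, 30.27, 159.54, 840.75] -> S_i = 1.09*5.27^i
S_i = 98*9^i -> [98, 882, 7938, 71442, 642978]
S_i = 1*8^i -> [1, 8, 64, 512, 4096]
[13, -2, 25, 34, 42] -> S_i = Random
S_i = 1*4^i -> [1, 4, 16, 64, 256]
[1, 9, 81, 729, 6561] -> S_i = 1*9^i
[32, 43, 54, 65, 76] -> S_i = 32 + 11*i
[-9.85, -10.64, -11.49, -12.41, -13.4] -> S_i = -9.85*1.08^i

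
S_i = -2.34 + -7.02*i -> [-2.34, -9.36, -16.38, -23.4, -30.42]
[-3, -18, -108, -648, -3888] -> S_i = -3*6^i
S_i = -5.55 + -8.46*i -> [-5.55, -14.01, -22.47, -30.93, -39.39]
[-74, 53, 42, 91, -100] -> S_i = Random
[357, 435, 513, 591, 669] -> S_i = 357 + 78*i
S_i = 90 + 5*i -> [90, 95, 100, 105, 110]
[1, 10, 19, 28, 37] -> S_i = 1 + 9*i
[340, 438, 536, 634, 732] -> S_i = 340 + 98*i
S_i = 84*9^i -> [84, 756, 6804, 61236, 551124]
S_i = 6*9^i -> [6, 54, 486, 4374, 39366]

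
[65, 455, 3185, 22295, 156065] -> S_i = 65*7^i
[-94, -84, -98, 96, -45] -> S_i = Random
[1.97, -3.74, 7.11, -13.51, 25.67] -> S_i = 1.97*(-1.90)^i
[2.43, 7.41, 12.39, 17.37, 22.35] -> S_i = 2.43 + 4.98*i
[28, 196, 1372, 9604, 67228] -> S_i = 28*7^i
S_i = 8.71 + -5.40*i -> [8.71, 3.31, -2.09, -7.49, -12.89]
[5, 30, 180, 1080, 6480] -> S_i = 5*6^i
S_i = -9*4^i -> [-9, -36, -144, -576, -2304]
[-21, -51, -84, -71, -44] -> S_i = Random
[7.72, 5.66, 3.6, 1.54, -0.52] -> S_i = 7.72 + -2.06*i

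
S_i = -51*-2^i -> [-51, 102, -204, 408, -816]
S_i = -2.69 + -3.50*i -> [-2.69, -6.19, -9.69, -13.19, -16.69]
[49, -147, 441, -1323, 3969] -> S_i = 49*-3^i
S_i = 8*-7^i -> [8, -56, 392, -2744, 19208]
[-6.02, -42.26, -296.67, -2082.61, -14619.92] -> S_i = -6.02*7.02^i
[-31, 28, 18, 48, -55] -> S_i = Random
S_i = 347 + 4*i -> [347, 351, 355, 359, 363]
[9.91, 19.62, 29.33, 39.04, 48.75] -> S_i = 9.91 + 9.71*i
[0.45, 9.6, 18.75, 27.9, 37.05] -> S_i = 0.45 + 9.15*i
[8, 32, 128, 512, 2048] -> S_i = 8*4^i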